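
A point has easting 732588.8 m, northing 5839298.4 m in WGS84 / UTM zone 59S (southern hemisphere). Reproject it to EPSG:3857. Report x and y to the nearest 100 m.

x 19328800 m, y -4518000 m

Unproject from UTM 59S (λ₀ = 171°) → φ = -37.56399983°, λ = 173.63339970°.
Web Mercator (R = 6378137 m): x = 19328781.639 m, y = -4518015.391 m.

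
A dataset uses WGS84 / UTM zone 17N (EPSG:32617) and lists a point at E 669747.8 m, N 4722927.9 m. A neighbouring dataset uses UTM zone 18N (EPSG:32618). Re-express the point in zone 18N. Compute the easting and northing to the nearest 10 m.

E 177830 m, N 4728340 m

UTM 17N → geographic: φ = 42.64010028°, λ = -78.92949972°.
UTM 18N (λ₀ = -75°) forward: E = 177828.860 m, N = 4728339.561 m.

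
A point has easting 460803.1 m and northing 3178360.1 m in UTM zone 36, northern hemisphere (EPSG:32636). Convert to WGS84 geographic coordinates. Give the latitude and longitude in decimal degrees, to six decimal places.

lat 28.732000°, lon 32.598600°

Zone 36N: λ₀ = 33°, k₀ = 0.9996, false easting 500000 m.
Meridian distance M = (N − FN)/k₀ = 3179632.0 m.
Inverse transverse Mercator on WGS84 gives φ = 28.73199993°, λ = 32.59860027°.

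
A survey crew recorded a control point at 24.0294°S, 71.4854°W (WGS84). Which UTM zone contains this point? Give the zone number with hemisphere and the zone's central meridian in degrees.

Zone 19S, central meridian -69°

UTM zone = ⌊(λ + 180)/6⌋ + 1; -71.4854° ∈ [-72°, -66°) → zone 19.
Hemisphere: S (φ < 0).
Central meridian λ₀ = 6×19 − 183 = -69°.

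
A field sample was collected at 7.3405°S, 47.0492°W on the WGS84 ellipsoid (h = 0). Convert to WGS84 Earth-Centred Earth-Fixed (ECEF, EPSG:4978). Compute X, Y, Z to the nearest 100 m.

X 4310500 m, Y -4630400 m, Z -809500 m

WGS84: a = 6378137 m, e² = 0.006694380; N(φ) = a/√(1−e²sin²φ) = 6378485.529 m.
X = (N+h)·cosφ·cosλ = 4310490.215 m; Y = (N+h)·cosφ·sinλ = -4630400.141 m; Z = (N(1−e²)+h)·sinφ = -809496.108 m.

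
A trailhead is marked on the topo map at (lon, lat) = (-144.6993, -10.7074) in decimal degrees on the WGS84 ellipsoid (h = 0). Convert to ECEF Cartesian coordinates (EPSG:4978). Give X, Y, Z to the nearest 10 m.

WGS84: a = 6378137 m, e² = 0.006694380; N(φ) = a/√(1−e²sin²φ) = 6378874.073 m.
X = (N+h)·cosφ·cosλ = -5115351.324 m; Y = (N+h)·cosφ·sinλ = -3621964.452 m; Z = (N(1−e²)+h)·sinφ = -1177219.616 m.

X -5115350 m, Y -3621960 m, Z -1177220 m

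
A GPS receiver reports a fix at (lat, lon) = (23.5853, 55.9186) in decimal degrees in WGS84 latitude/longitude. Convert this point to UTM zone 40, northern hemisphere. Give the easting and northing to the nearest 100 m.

Zone 40 central meridian λ₀ = 6×40 − 183 = 57°; Δλ = -1.0814°.
Transverse Mercator on WGS84 with k₀ = 0.9996 gives E = 389655.574 m, N = 2608731.394 m.

E 389700 m, N 2608700 m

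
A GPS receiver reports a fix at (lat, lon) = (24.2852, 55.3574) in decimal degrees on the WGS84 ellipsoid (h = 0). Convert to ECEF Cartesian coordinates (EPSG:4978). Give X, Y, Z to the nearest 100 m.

X 3306700 m, Y 4785700 m, Z 2607100 m

WGS84: a = 6378137 m, e² = 0.006694380; N(φ) = a/√(1−e²sin²φ) = 6381751.233 m.
X = (N+h)·cosφ·cosλ = 3306721.653 m; Y = (N+h)·cosφ·sinλ = 4785749.350 m; Z = (N(1−e²)+h)·sinφ = 2607109.160 m.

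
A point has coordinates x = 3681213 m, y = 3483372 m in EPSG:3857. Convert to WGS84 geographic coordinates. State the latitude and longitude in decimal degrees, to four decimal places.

R = 6378137 m. λ = x/R = 33.06889902°.
φ = 2·arctan(exp(y/R)) − 90° = 2·arctan(1.72658) − 90° = 29.84289965°.

lat 29.8429°, lon 33.0689°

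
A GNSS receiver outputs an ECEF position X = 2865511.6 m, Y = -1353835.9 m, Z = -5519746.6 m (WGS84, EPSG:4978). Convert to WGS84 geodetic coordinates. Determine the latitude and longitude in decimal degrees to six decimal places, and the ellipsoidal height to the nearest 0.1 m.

λ = atan2(Y, X) = -25.28880016°; p = √(X²+Y²) = 3169231.5 m.
Bowring's method on WGS84 (a = 6378137 m, b = 6356752.314 m) gives φ = -60.30299962°, h = 2840.613 m.

lat -60.303000°, lon -25.288800°, h 2840.6 m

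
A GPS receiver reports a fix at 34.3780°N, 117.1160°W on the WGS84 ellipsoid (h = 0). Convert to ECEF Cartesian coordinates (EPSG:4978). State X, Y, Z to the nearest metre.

X -2401894 m, Y -4690481 m, Z 3581130 m

WGS84: a = 6378137 m, e² = 0.006694380; N(φ) = a/√(1−e²sin²φ) = 6384954.560 m.
X = (N+h)·cosφ·cosλ = -2401893.511 m; Y = (N+h)·cosφ·sinλ = -4690481.108 m; Z = (N(1−e²)+h)·sinφ = 3581130.475 m.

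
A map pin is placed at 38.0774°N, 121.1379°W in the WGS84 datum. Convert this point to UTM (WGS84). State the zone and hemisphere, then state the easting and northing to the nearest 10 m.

Longitude -121.1379° lies in the 6° band [-126°, -120°), giving zone 10; latitude is north of the equator, so 10N.
Zone 10 central meridian λ₀ = 6×10 − 183 = -123°; Δλ = +1.8621°.
Transverse Mercator on WGS84 with k₀ = 0.9996 gives E = 663322.376 m, N = 4216039.864 m.

Zone 10N: E 663320 m, N 4216040 m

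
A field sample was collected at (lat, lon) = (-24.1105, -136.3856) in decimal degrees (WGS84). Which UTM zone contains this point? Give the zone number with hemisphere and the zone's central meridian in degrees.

Zone 8S, central meridian -135°

UTM zone = ⌊(λ + 180)/6⌋ + 1; -136.3856° ∈ [-138°, -132°) → zone 8.
Hemisphere: S (φ < 0).
Central meridian λ₀ = 6×8 − 183 = -135°.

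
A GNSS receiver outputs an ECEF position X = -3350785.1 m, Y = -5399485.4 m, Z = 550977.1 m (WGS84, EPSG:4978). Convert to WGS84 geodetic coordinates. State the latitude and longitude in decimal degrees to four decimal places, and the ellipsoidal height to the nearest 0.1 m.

λ = atan2(Y, X) = -121.82269983°; p = √(X²+Y²) = 6354699.3 m.
Bowring's method on WGS84 (a = 6378137 m, b = 6356752.314 m) gives φ = 4.98859966°, h = 563.879 m.

lat 4.9886°, lon -121.8227°, h 563.9 m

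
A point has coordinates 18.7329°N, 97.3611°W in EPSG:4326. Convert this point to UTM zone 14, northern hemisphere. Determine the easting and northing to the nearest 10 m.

E 672790 m, N 2072070 m

Zone 14 central meridian λ₀ = 6×14 − 183 = -99°; Δλ = +1.6389°.
Transverse Mercator on WGS84 with k₀ = 0.9996 gives E = 672786.235 m, N = 2072067.649 m.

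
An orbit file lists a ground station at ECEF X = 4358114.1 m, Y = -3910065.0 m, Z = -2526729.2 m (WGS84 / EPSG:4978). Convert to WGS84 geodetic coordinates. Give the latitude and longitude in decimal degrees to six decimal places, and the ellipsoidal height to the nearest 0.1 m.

λ = atan2(Y, X) = -41.89819992°; p = √(X²+Y²) = 5855063.3 m.
Bowring's method on WGS84 (a = 6378137 m, b = 6356752.314 m) gives φ = -23.48269948°, h = 2234.421 m.

lat -23.482699°, lon -41.898200°, h 2234.4 m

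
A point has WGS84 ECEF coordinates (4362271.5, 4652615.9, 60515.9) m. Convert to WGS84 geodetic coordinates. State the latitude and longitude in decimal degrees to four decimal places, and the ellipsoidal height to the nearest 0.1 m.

λ = atan2(Y, X) = 46.84469972°; p = √(X²+Y²) = 6377793.3 m.
Bowring's method on WGS84 (a = 6378137 m, b = 6356752.314 m) gives φ = 0.54730021°, h = -54.670 m.

lat 0.5473°, lon 46.8447°, h -54.7 m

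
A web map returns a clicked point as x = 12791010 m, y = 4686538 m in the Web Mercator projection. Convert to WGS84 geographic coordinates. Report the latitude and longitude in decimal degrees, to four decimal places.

R = 6378137 m. λ = x/R = 114.90359782°.
φ = 2·arctan(exp(y/R)) − 90° = 2·arctan(2.08503) − 90° = 38.75429990°.

lat 38.7543°, lon 114.9036°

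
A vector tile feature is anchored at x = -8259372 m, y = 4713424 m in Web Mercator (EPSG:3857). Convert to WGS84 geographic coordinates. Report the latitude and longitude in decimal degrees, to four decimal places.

R = 6378137 m. λ = x/R = -74.19520105°.
φ = 2·arctan(exp(y/R)) − 90° = 2·arctan(2.09383) − 90° = 38.94239845°.

lat 38.9424°, lon -74.1952°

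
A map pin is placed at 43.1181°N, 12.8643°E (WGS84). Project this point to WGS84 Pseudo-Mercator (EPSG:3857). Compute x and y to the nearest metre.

x 1432047 m, y 5329965 m

Web Mercator is spherical with R = a = 6378137 m.
x = R·λ = 6378137 × 0.224524391 = 1432047.325 m.
y = R·ln tan(π/4 + φ/2) = 6378137 × 0.835661759 = 5329965.182 m.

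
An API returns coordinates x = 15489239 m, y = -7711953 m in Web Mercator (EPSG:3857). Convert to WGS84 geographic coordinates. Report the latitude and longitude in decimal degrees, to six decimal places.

R = 6378137 m. λ = x/R = 139.14220133°.
φ = 2·arctan(exp(y/R)) − 90° = 2·arctan(0.29846) − 90° = -56.76359865°.

lat -56.763599°, lon 139.142201°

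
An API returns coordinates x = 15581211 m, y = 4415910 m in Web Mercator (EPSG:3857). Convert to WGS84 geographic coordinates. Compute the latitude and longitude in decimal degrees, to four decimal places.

R = 6378137 m. λ = x/R = 139.96839986°.
φ = 2·arctan(exp(y/R)) − 90° = 2·arctan(1.99841) − 90° = 36.83339808°.

lat 36.8334°, lon 139.9684°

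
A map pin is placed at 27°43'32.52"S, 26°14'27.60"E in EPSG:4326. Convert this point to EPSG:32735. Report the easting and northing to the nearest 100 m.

E 425200 m, N 6933000 m

Zone 35 central meridian λ₀ = 6×35 − 183 = 27°; Δλ = -0.7590°.
Transverse Mercator on WGS84 with k₀ = 0.9996 gives E = 425183.839 m, N = 6932952.084 m.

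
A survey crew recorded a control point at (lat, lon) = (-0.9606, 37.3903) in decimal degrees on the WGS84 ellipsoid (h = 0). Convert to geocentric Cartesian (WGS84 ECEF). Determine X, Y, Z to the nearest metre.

X 5066834 m, Y 3872528 m, Z -106213 m

WGS84: a = 6378137 m, e² = 0.006694380; N(φ) = a/√(1−e²sin²φ) = 6378143.000 m.
X = (N+h)·cosφ·cosλ = 5066833.631 m; Y = (N+h)·cosφ·sinλ = 3872527.775 m; Z = (N(1−e²)+h)·sinφ = -106212.773 m.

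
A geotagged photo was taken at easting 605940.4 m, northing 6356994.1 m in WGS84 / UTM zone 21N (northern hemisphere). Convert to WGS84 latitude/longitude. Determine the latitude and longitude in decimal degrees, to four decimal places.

lat 57.3435°, lon -55.2397°

Zone 21N: λ₀ = -57°, k₀ = 0.9996, false easting 500000 m.
Meridian distance M = (N − FN)/k₀ = 6359537.9 m.
Inverse transverse Mercator on WGS84 gives φ = 57.34349992°, λ = -55.23969942°.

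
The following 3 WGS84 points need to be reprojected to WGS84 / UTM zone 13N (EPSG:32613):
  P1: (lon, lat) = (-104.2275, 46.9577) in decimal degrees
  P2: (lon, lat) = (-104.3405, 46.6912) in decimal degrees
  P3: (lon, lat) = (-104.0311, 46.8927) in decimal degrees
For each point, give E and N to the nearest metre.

UTM zone 13N: λ₀ = -105°, k₀ = 0.9996.
P1 (46.9577°, -104.2275°) → (558775.973, 5200753.074) m.
P2 (46.6912°, -104.3405°) → (550426.946, 5171060.403) m.
P3 (46.8927°, -104.0311°) → (573808.292, 5193696.000) m.

P1: E 558776 m, N 5200753 m; P2: E 550427 m, N 5171060 m; P3: E 573808 m, N 5193696 m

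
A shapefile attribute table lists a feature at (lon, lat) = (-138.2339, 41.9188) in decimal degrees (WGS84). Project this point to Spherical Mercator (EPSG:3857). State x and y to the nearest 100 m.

Web Mercator is spherical with R = a = 6378137 m.
x = R·λ = 6378137 × -2.412636693 = -15388127.358 m.
y = R·ln tan(π/4 + φ/2) = 6378137 × 0.807261404 = 5148823.828 m.

x -15388100 m, y 5148800 m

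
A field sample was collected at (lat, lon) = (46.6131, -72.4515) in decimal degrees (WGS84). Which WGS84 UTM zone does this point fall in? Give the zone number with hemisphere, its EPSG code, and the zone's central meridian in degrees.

Zone 18N (EPSG:32618), central meridian -75°

UTM zone = ⌊(λ + 180)/6⌋ + 1; -72.4515° ∈ [-78°, -72°) → zone 18.
Hemisphere: N (φ ≥ 0).
Central meridian λ₀ = 6×18 − 183 = -75°.
EPSG code: 32618.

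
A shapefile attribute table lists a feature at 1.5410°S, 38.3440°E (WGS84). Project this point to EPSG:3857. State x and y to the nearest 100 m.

x 4268400 m, y -171600 m

Web Mercator is spherical with R = a = 6378137 m.
x = R·λ = 6378137 × 0.669229048 = 4268434.555 m.
y = R·ln tan(π/4 + φ/2) = 6378137 × -0.026898767 = -171564.021 m.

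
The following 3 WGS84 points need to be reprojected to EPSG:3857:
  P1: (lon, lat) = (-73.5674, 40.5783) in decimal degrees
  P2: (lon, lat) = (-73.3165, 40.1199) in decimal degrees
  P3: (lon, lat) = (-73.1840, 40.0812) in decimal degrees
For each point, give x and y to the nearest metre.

Web Mercator: x = R·λ, y = R·ln tan(π/4+φ/2), R = 6378137 m.
P1 (40.5783°, -73.5674°) → (-8189485.507, 4950338.588) m.
P2 (40.1199°, -73.3165°) → (-8161555.447, 4883381.149) m.
P3 (40.0812°, -73.1840°) → (-8146805.614, 4877749.068) m.

P1: x -8189486 m, y 4950339 m; P2: x -8161555 m, y 4883381 m; P3: x -8146806 m, y 4877749 m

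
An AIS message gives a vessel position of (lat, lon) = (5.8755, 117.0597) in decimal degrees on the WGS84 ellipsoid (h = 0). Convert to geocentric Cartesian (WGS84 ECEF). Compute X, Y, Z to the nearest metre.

WGS84: a = 6378137 m, e² = 0.006694380; N(φ) = a/√(1−e²sin²φ) = 6378360.727 m.
X = (N+h)·cosφ·cosλ = -2886392.020 m; Y = (N+h)·cosφ·sinλ = 5650301.121 m; Z = (N(1−e²)+h)·sinφ = 648563.850 m.

X -2886392 m, Y 5650301 m, Z 648564 m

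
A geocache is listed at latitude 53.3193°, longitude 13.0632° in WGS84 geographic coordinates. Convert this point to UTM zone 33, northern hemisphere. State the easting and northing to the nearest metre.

Zone 33 central meridian λ₀ = 6×33 − 183 = 15°; Δλ = -1.9368°.
Transverse Mercator on WGS84 with k₀ = 0.9996 gives E = 370988.595 m, N = 5909539.992 m.

E 370989 m, N 5909540 m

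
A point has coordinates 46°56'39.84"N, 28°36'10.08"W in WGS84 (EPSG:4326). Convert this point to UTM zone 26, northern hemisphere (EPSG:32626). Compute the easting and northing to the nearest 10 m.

E 378020 m, N 5200230 m

Zone 26 central meridian λ₀ = 6×26 − 183 = -27°; Δλ = -1.6028°.
Transverse Mercator on WGS84 with k₀ = 0.9996 gives E = 378020.914 m, N = 5200232.327 m.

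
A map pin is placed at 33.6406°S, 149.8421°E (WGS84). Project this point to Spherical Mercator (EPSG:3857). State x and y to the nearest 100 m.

Web Mercator is spherical with R = a = 6378137 m.
x = R·λ = 6378137 × 2.615238003 = 16680346.271 m.
y = R·ln tan(π/4 + φ/2) = 6378137 × -0.624107773 = -3980644.876 m.

x 16680300 m, y -3980600 m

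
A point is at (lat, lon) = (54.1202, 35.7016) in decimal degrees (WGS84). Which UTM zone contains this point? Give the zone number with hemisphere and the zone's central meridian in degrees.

Zone 36N, central meridian 33°

UTM zone = ⌊(λ + 180)/6⌋ + 1; 35.7016° ∈ [30°, 36°) → zone 36.
Hemisphere: N (φ ≥ 0).
Central meridian λ₀ = 6×36 − 183 = 33°.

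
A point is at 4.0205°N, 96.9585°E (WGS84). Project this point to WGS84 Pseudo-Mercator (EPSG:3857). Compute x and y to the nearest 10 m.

x 10793370 m, y 447930 m

Web Mercator is spherical with R = a = 6378137 m.
x = R·λ = 6378137 × 1.692245063 = 10793370.848 m.
y = R·ln tan(π/4 + φ/2) = 6378137 × 0.070228620 = 447927.760 m.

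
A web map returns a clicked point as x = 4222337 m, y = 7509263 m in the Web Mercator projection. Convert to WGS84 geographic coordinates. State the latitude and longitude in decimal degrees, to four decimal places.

lat 55.7523°, lon 37.9299°

R = 6378137 m. λ = x/R = 37.92989862°.
φ = 2·arctan(exp(y/R)) − 90° = 2·arctan(3.24574) − 90° = 55.75230106°.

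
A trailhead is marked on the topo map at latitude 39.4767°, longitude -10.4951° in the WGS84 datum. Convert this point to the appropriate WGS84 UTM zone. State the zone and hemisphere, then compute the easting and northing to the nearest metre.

Longitude -10.4951° lies in the 6° band [-12°, -6°), giving zone 29; latitude is north of the equator, so 29N.
Zone 29 central meridian λ₀ = 6×29 − 183 = -9°; Δλ = -1.4951°.
Transverse Mercator on WGS84 with k₀ = 0.9996 gives E = 371407.037 m, N = 4370745.470 m.

Zone 29N: E 371407 m, N 4370745 m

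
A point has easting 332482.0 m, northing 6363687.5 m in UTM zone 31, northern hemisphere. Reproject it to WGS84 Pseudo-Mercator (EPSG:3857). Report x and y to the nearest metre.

Unproject from UTM 31N (λ₀ = 3°) → φ = 57.38509995°, λ = 0.21310035°.
Web Mercator (R = 6378137 m): x = 23722.223 m, y = 7839240.517 m.

x 23722 m, y 7839241 m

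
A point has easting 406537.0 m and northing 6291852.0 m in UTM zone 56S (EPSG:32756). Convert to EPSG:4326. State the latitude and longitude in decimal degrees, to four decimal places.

lat -33.5088°, lon 151.9937°

Zone 56S: λ₀ = 153°, k₀ = 0.9996, false easting 500000 m, false northing 10000000 m.
Meridian distance M = (N − FN)/k₀ = -3709631.9 m.
Inverse transverse Mercator on WGS84 gives φ = -33.50879993°, λ = 151.99369984°.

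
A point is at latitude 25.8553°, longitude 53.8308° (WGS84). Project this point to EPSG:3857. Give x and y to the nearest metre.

Web Mercator is spherical with R = a = 6378137 m.
x = R·λ = 6378137 × 0.939524699 = 5992417.245 m.
y = R·ln tan(π/4 + φ/2) = 6378137 × 0.467404548 = 2981170.239 m.

x 5992417 m, y 2981170 m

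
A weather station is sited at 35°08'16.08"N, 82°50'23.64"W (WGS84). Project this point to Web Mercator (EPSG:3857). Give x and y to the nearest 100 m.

Web Mercator is spherical with R = a = 6378137 m.
x = R·λ = 6378137 × -1.445829007 = -9221695.485 m.
y = R·ln tan(π/4 + φ/2) = 6378137 × 0.655775098 = 4182623.418 m.

x -9221700 m, y 4182600 m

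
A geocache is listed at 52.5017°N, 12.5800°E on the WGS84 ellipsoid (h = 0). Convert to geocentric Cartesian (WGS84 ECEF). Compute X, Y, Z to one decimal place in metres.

WGS84: a = 6378137 m, e² = 0.006694380; N(φ) = a/√(1−e²sin²φ) = 6391617.389 m.
X = (N+h)·cosφ·cosλ = 3797412.184 m; Y = (N+h)·cosφ·sinλ = 847430.521 m; Z = (N(1−e²)+h)·sinφ = 5036979.742 m.

X 3797412.2 m, Y 847430.5 m, Z 5036979.7 m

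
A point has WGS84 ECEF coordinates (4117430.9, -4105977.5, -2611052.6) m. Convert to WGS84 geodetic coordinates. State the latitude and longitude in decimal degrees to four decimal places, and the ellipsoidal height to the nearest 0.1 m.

λ = atan2(Y, X) = -44.92019963°; p = √(X²+Y²) = 5814833.5 m.
Bowring's method on WGS84 (a = 6378137 m, b = 6356752.314 m) gives φ = -24.32579997°, h = -376.106 m.

lat -24.3258°, lon -44.9202°, h -376.1 m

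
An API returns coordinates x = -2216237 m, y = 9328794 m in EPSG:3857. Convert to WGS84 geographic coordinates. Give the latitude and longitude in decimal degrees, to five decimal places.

lat 63.91730°, lon -19.90880°

R = 6378137 m. λ = x/R = -19.90879570°.
φ = 2·arctan(exp(y/R)) − 90° = 2·arctan(4.31726) − 90° = 63.91729829°.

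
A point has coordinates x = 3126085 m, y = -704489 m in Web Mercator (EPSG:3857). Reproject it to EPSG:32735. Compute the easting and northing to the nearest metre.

E 619692 m, N 9301772 m

Web Mercator inverse (R = 6378137 m) → φ = -6.31570343°, λ = 28.08209935°.
UTM 35S forward: E = 619691.613 m, N = 9301772.338 m.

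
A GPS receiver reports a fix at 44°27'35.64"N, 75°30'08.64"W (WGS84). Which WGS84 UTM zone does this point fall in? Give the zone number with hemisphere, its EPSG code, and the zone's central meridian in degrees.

UTM zone = ⌊(λ + 180)/6⌋ + 1; -75.5024° ∈ [-78°, -72°) → zone 18.
Hemisphere: N (φ ≥ 0).
Central meridian λ₀ = 6×18 − 183 = -75°.
EPSG code: 32618.

Zone 18N (EPSG:32618), central meridian -75°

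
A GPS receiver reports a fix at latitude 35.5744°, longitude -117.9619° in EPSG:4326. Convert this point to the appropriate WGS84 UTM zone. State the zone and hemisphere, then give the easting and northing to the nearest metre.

Longitude -117.9619° lies in the 6° band [-120°, -114°), giving zone 11; latitude is north of the equator, so 11N.
Zone 11 central meridian λ₀ = 6×11 − 183 = -117°; Δλ = -0.9619°.
Transverse Mercator on WGS84 with k₀ = 0.9996 gives E = 412841.489 m, N = 3937170.520 m.

Zone 11N: E 412841 m, N 3937171 m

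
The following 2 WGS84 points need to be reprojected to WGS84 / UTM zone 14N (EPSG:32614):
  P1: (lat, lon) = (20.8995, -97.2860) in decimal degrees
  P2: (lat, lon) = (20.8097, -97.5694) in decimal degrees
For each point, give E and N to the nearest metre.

UTM zone 14N: λ₀ = -99°, k₀ = 0.9996.
P1 (20.8995°, -97.2860°) → (678272.912, 2311976.515) m.
P2 (20.8097°, -97.5694°) → (648879.840, 2301747.266) m.

P1: E 678273 m, N 2311977 m; P2: E 648880 m, N 2301747 m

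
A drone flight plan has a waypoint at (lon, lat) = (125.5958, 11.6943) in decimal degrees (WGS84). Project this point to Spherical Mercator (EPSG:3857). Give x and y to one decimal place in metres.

Web Mercator is spherical with R = a = 6378137 m.
x = R·λ = 6378137 × 2.192060237 = 13981260.502 m.
y = R·ln tan(π/4 + φ/2) = 6378137 × 0.205536088 = 1310937.330 m.

x 13981260.5 m, y 1310937.3 m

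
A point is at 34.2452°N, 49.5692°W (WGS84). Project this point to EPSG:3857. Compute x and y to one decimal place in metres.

x -5518018.1 m, y 4061774.1 m

Web Mercator is spherical with R = a = 6378137 m.
x = R·λ = 6378137 × -0.865145748 = -5518018.103 m.
y = R·ln tan(π/4 + φ/2) = 6378137 × 0.636827667 = 4061774.107 m.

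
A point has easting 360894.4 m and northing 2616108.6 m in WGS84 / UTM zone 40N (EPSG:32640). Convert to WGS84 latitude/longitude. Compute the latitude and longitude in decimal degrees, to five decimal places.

Zone 40N: λ₀ = 57°, k₀ = 0.9996, false easting 500000 m.
Meridian distance M = (N − FN)/k₀ = 2617155.5 m.
Inverse transverse Mercator on WGS84 gives φ = 23.64970015°, λ = 55.63610021°.

lat 23.64970°, lon 55.63610°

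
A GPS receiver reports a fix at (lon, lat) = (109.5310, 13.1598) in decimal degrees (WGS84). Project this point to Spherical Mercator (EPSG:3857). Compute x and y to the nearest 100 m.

Web Mercator is spherical with R = a = 6378137 m.
x = R·λ = 6378137 × 1.911676583 = 12192935.146 m.
y = R·ln tan(π/4 + φ/2) = 6378137 × 0.231728317 = 1477994.950 m.

x 12192900 m, y 1478000 m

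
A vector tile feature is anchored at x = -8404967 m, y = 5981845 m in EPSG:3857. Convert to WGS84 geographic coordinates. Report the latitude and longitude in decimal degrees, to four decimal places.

R = 6378137 m. λ = x/R = -75.50310319°.
φ = 2·arctan(exp(y/R)) − 90° = 2·arctan(2.55453) − 90° = 47.24310094°.

lat 47.2431°, lon -75.5031°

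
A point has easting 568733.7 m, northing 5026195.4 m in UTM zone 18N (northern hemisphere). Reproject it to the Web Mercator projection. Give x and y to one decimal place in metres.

x -8251223.3 m, y 5682479.6 m

Unproject from UTM 18N (λ₀ = -75°) → φ = 45.38590039°, λ = -74.12200013°.
Web Mercator (R = 6378137 m): x = -8251223.311 m, y = 5682479.581 m.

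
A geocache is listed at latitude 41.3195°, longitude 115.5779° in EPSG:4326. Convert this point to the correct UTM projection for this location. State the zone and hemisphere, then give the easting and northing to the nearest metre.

Longitude 115.5779° lies in the 6° band [114°, 120°), giving zone 50; latitude is north of the equator, so 50N.
Zone 50 central meridian λ₀ = 6×50 − 183 = 117°; Δλ = -1.4221°.
Transverse Mercator on WGS84 with k₀ = 0.9996 gives E = 380977.026 m, N = 4575200.949 m.

Zone 50N: E 380977 m, N 4575201 m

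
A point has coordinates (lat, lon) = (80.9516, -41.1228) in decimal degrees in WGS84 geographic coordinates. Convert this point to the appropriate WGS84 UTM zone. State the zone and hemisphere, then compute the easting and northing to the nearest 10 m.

Zone 24N: E 462740 m, N 8988480 m

Longitude -41.1228° lies in the 6° band [-42°, -36°), giving zone 24; latitude is north of the equator, so 24N.
Zone 24 central meridian λ₀ = 6×24 − 183 = -39°; Δλ = -2.1228°.
Transverse Mercator on WGS84 with k₀ = 0.9996 gives E = 462737.081 m, N = 8988483.654 m.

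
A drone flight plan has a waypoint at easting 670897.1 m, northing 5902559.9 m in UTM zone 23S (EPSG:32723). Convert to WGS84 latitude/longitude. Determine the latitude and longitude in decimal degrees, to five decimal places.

Zone 23S: λ₀ = -45°, k₀ = 0.9996, false easting 500000 m, false northing 10000000 m.
Meridian distance M = (N − FN)/k₀ = -4099079.7 m.
Inverse transverse Mercator on WGS84 gives φ = -37.00760002°, λ = -43.07920019°.

lat -37.00760°, lon -43.07920°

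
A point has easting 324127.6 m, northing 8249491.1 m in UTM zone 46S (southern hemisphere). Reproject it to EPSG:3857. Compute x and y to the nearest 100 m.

x 10169900 m, y -1784700 m

Unproject from UTM 46S (λ₀ = 93°) → φ = -15.82719999°, λ = 91.35780007°.
Web Mercator (R = 6378137 m): x = 10169903.784 m, y = -1784720.174 m.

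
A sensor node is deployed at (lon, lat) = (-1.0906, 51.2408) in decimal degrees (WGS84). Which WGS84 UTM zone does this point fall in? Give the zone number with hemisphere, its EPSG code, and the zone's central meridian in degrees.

Zone 30N (EPSG:32630), central meridian -3°

UTM zone = ⌊(λ + 180)/6⌋ + 1; -1.0906° ∈ [-6°, 0°) → zone 30.
Hemisphere: N (φ ≥ 0).
Central meridian λ₀ = 6×30 − 183 = -3°.
EPSG code: 32630.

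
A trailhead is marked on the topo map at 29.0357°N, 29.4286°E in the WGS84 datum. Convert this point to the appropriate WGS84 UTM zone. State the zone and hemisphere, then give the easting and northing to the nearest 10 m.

Longitude 29.4286° lies in the 6° band [24°, 30°), giving zone 35; latitude is north of the equator, so 35N.
Zone 35 central meridian λ₀ = 6×35 − 183 = 27°; Δλ = +2.4286°.
Transverse Mercator on WGS84 with k₀ = 0.9996 gives E = 736501.876 m, N = 3214374.560 m.

Zone 35N: E 736500 m, N 3214370 m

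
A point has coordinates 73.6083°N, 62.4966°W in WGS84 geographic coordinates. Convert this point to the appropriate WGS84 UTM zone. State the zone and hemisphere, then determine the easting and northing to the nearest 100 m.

Longitude -62.4966° lies in the 6° band [-66°, -60°), giving zone 20; latitude is north of the equator, so 20N.
Zone 20 central meridian λ₀ = 6×20 − 183 = -63°; Δλ = +0.5034°.
Transverse Mercator on WGS84 with k₀ = 0.9996 gives E = 515856.555 m, N = 8168406.262 m.

Zone 20N: E 515900 m, N 8168400 m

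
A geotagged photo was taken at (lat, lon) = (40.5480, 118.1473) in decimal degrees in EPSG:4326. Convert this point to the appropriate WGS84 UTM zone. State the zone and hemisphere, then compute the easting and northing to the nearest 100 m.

Longitude 118.1473° lies in the 6° band [114°, 120°), giving zone 50; latitude is north of the equator, so 50N.
Zone 50 central meridian λ₀ = 6×50 − 183 = 117°; Δλ = +1.1473°.
Transverse Mercator on WGS84 with k₀ = 0.9996 gives E = 597146.850 m, N = 4489215.092 m.

Zone 50N: E 597100 m, N 4489200 m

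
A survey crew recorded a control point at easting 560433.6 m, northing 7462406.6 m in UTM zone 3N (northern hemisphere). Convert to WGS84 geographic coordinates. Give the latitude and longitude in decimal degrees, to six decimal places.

Zone 3N: λ₀ = -165°, k₀ = 0.9996, false easting 500000 m.
Meridian distance M = (N − FN)/k₀ = 7465392.8 m.
Inverse transverse Mercator on WGS84 gives φ = 67.27219958°, λ = -163.59819955°.

lat 67.272200°, lon -163.598200°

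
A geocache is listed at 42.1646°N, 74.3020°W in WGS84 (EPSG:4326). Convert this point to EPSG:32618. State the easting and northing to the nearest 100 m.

Zone 18 central meridian λ₀ = 6×18 − 183 = -75°; Δλ = +0.6980°.
Transverse Mercator on WGS84 with k₀ = 0.9996 gives E = 557657.630 m, N = 4668287.594 m.

E 557700 m, N 4668300 m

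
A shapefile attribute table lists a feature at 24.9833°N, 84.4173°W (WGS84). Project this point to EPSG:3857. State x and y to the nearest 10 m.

Web Mercator is spherical with R = a = 6378137 m.
x = R·λ = 6378137 × -1.473359831 = -9397290.850 m.
y = R·ln tan(π/4 + φ/2) = 6378137 × 0.450553750 = 2873693.545 m.

x -9397290 m, y 2873690 m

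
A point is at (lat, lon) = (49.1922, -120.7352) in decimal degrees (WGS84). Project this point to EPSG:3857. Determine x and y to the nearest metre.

x -13440181 m, y 6307537 m

Web Mercator is spherical with R = a = 6378137 m.
x = R·λ = 6378137 × -2.107226763 = -13440180.985 m.
y = R·ln tan(π/4 + φ/2) = 6378137 × 0.988930915 = 6307536.861 m.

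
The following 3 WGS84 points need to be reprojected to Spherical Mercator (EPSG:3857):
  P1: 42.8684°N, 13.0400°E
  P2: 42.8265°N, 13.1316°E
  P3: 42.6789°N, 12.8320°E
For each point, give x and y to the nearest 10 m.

P1: x 1451610 m, y 5291960 m; P2: x 1461800 m, y 5285600 m; P3: x 1428450 m, y 5263220 m

Web Mercator: x = R·λ, y = R·ln tan(π/4+φ/2), R = 6378137 m.
P1 (42.8684°, 13.0400°) → (1451606.160, 5291962.388) m.
P2 (42.8265°, 13.1316°) → (1461803.025, 5285600.554) m.
P3 (42.6789°, 12.8320°) → (1428451.706, 5263224.166) m.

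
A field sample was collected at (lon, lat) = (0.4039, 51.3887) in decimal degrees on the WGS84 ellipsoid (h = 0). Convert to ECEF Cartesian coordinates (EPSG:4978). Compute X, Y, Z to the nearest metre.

X 3988233 m, Y 28115 m, Z 4960645 m

WGS84: a = 6378137 m, e² = 0.006694380; N(φ) = a/√(1−e²sin²φ) = 6391212.311 m.
X = (N+h)·cosφ·cosλ = 3988232.882 m; Y = (N+h)·cosφ·sinλ = 28115.054 m; Z = (N(1−e²)+h)·sinφ = 4960644.526 m.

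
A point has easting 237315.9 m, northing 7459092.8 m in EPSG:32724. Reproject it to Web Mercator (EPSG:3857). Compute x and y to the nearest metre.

x -4626638 m, y -2626662 m

Unproject from UTM 24S (λ₀ = -39°) → φ = -22.95569974°, λ = -41.56180010°.
Web Mercator (R = 6378137 m): x = -4626638.423 m, y = -2626662.149 m.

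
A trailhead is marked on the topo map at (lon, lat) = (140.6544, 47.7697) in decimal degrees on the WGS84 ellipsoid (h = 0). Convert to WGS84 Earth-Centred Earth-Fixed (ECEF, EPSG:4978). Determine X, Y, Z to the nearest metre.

WGS84: a = 6378137 m, e² = 0.006694380; N(φ) = a/√(1−e²sin²φ) = 6389874.141 m.
X = (N+h)·cosφ·cosλ = -3321255.439 m; Y = (N+h)·cosφ·sinλ = 2722833.054 m; Z = (N(1−e²)+h)·sinφ = 4699703.962 m.

X -3321255 m, Y 2722833 m, Z 4699704 m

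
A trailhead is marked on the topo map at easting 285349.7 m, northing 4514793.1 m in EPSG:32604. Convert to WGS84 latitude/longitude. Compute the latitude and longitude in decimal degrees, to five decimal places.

Zone 4N: λ₀ = -159°, k₀ = 0.9996, false easting 500000 m.
Meridian distance M = (N − FN)/k₀ = 4516599.7 m.
Inverse transverse Mercator on WGS84 gives φ = 40.75610017°, λ = -161.54280018°.

lat 40.75610°, lon -161.54280°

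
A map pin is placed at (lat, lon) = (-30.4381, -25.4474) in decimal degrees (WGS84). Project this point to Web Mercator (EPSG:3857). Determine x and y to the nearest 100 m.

Web Mercator is spherical with R = a = 6378137 m.
x = R·λ = 6378137 × -0.444140916 = -2832791.610 m.
y = R·ln tan(π/4 + φ/2) = 6378137 × -0.558154949 = -3559988.733 m.

x -2832800 m, y -3560000 m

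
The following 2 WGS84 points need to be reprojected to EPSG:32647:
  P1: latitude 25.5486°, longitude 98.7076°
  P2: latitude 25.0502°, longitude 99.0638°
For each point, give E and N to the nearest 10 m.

UTM zone 47N: λ₀ = 99°, k₀ = 0.9996.
P1 (25.5486°, 98.7076°) → (470626.282, 2825728.022) m.
P2 (25.0502°, 99.0638°) → (506435.422, 2770507.858) m.

P1: E 470630 m, N 2825730 m; P2: E 506440 m, N 2770510 m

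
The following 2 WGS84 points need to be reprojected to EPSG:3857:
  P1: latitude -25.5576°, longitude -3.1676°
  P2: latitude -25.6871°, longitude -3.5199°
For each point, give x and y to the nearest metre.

Web Mercator: x = R·λ, y = R·ln tan(π/4+φ/2), R = 6378137 m.
P1 (-25.5576°, -3.1676°) → (-352615.619, -2944390.183) m.
P2 (-25.6871°, -3.5199°) → (-391833.476, -2960378.267) m.

P1: x -352616 m, y -2944390 m; P2: x -391833 m, y -2960378 m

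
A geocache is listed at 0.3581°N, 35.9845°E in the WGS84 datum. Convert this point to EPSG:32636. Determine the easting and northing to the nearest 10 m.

E 832240 m, N 39630 m

Zone 36 central meridian λ₀ = 6×36 − 183 = 33°; Δλ = +2.9845°.
Transverse Mercator on WGS84 with k₀ = 0.9996 gives E = 832244.967 m, N = 39634.934 m.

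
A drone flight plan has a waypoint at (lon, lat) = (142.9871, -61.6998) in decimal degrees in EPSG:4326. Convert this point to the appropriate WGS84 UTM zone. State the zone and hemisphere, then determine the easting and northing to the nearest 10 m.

Longitude 142.9871° lies in the 6° band [138°, 144°), giving zone 54; latitude is south of the equator, so 54S.
Zone 54 central meridian λ₀ = 6×54 − 183 = 141°; Δλ = +1.9871°.
Transverse Mercator on WGS84 with k₀ = 0.9996 gives E = 605089.932 m, N = 3157656.941 m.

Zone 54S: E 605090 m, N 3157660 m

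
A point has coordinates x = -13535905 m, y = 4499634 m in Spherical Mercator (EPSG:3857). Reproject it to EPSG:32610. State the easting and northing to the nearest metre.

Web Mercator inverse (R = 6378137 m) → φ = 37.43299650°, λ = -121.59510346°.
UTM 10N forward: E = 624293.068 m, N = 4143834.183 m.

E 624293 m, N 4143834 m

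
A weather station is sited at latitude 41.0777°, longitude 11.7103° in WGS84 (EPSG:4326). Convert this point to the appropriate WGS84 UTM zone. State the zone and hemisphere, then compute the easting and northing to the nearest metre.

Zone 32N: E 727684 m, N 4550922 m

Longitude 11.7103° lies in the 6° band [6°, 12°), giving zone 32; latitude is north of the equator, so 32N.
Zone 32 central meridian λ₀ = 6×32 − 183 = 9°; Δλ = +2.7103°.
Transverse Mercator on WGS84 with k₀ = 0.9996 gives E = 727684.236 m, N = 4550922.461 m.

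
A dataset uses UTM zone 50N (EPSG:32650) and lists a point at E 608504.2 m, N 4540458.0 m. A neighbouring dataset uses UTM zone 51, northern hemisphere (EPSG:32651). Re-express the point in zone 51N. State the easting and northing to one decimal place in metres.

UTM 50N → geographic: φ = 41.00810012°, λ = 118.29029985°.
UTM 51N (λ₀ = 123°) forward: E = 103892.980 m, N = 4550351.574 m.

E 103893.0 m, N 4550351.6 m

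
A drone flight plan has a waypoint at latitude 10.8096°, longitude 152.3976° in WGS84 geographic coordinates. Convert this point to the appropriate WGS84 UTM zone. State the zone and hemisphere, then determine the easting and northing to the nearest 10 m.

Longitude 152.3976° lies in the 6° band [150°, 156°), giving zone 56; latitude is north of the equator, so 56N.
Zone 56 central meridian λ₀ = 6×56 − 183 = 153°; Δλ = -0.6024°.
Transverse Mercator on WGS84 with k₀ = 0.9996 gives E = 434148.501 m, N = 1194991.873 m.

Zone 56N: E 434150 m, N 1194990 m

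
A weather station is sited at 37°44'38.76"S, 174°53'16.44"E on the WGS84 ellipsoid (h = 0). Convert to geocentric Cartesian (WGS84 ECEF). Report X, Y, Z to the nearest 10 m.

X -5029780 m, Y 449970 m, Z -3883020 m

WGS84: a = 6378137 m, e² = 0.006694380; N(φ) = a/√(1−e²sin²φ) = 6386151.711 m.
X = (N+h)·cosφ·cosλ = -5029779.144 m; Y = (N+h)·cosφ·sinλ = 449966.524 m; Z = (N(1−e²)+h)·sinφ = -3883022.824 m.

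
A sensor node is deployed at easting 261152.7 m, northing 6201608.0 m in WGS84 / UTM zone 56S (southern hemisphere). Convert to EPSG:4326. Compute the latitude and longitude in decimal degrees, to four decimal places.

lat -34.2993°, lon 150.4048°

Zone 56S: λ₀ = 153°, k₀ = 0.9996, false easting 500000 m, false northing 10000000 m.
Meridian distance M = (N − FN)/k₀ = -3799912.0 m.
Inverse transverse Mercator on WGS84 gives φ = -34.29929972°, λ = 150.40480019°.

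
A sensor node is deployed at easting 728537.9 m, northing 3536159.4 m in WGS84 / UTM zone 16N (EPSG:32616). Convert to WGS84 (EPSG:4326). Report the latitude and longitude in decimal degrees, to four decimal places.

lat 31.9384°, lon -84.5824°

Zone 16N: λ₀ = -87°, k₀ = 0.9996, false easting 500000 m.
Meridian distance M = (N − FN)/k₀ = 3537574.4 m.
Inverse transverse Mercator on WGS84 gives φ = 31.93839983°, λ = -84.58239966°.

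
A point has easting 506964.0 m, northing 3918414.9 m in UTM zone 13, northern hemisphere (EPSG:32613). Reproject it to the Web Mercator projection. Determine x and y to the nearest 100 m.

x -11680000 m, y 4219600 m

Unproject from UTM 13N (λ₀ = -105°) → φ = 35.40909969°, λ = -104.92329989°.
Web Mercator (R = 6378137 m): x = -11680008.316 m, y = 4219616.074 m.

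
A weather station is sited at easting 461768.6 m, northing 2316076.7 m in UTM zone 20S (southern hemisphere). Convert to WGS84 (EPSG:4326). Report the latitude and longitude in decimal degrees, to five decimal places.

lat -69.26240°, lon -63.96750°

Zone 20S: λ₀ = -63°, k₀ = 0.9996, false easting 500000 m, false northing 10000000 m.
Meridian distance M = (N − FN)/k₀ = -7686998.1 m.
Inverse transverse Mercator on WGS84 gives φ = -69.26240037°, λ = -63.96750021°.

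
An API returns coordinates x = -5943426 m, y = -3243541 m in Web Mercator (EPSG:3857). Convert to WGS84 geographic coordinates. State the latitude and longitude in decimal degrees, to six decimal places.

lat -27.956900°, lon -53.390704°

R = 6378137 m. λ = x/R = -53.39070416°.
φ = 2·arctan(exp(y/R)) − 90° = 2·arctan(0.60137) − 90° = -27.95690038°.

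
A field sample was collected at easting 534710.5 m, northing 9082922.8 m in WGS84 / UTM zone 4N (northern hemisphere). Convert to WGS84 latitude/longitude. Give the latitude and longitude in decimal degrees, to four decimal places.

lat 81.7979°, lon -156.8202°

Zone 4N: λ₀ = -159°, k₀ = 0.9996, false easting 500000 m.
Meridian distance M = (N − FN)/k₀ = 9086557.4 m.
Inverse transverse Mercator on WGS84 gives φ = 81.79790017°, λ = -156.82019785°.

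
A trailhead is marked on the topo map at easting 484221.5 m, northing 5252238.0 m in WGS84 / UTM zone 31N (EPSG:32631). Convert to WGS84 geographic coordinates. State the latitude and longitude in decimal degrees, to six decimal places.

lat 47.423400°, lon 2.790800°

Zone 31N: λ₀ = 3°, k₀ = 0.9996, false easting 500000 m.
Meridian distance M = (N − FN)/k₀ = 5254339.7 m.
Inverse transverse Mercator on WGS84 gives φ = 47.42340022°, λ = 2.79079959°.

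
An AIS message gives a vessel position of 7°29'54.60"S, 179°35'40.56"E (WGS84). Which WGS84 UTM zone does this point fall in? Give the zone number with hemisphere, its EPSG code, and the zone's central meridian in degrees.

Zone 60S (EPSG:32760), central meridian 177°

UTM zone = ⌊(λ + 180)/6⌋ + 1; 179.5946° ∈ [174°, 180°) → zone 60.
Hemisphere: S (φ < 0).
Central meridian λ₀ = 6×60 − 183 = 177°.
EPSG code: 32760.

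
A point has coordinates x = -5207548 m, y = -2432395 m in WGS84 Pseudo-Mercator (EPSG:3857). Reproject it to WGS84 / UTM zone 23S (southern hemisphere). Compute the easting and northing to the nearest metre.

E 315385 m, N 7639245 m

Web Mercator inverse (R = 6378137 m) → φ = -21.33940226°, λ = -46.78019961°.
UTM 23S forward: E = 315385.458 m, N = 7639245.151 m.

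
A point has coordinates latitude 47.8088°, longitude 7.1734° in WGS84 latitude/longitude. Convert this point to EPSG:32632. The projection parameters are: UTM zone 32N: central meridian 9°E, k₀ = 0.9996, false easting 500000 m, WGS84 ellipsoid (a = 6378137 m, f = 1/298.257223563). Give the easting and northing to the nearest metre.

Zone 32 central meridian λ₀ = 6×32 − 183 = 9°; Δλ = -1.8266°.
Transverse Mercator on WGS84 with k₀ = 0.9996 gives E = 363243.387 m, N = 5296664.870 m.

E 363243 m, N 5296665 m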